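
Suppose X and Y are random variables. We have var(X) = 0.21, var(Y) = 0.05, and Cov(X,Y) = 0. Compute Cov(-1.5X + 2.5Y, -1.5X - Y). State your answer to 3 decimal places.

0.348

Cov(-1.5X + 2.5Y, -1.5X - Y) = (-1.5)(-1.5)var(X) + (2.5)(-1)var(Y) + [(-1.5)(-1) + (2.5)(-1.5)]Cov(X,Y)
= 2.25·0.21 + -2.5·0.05 + -2.25·0 = 0.3475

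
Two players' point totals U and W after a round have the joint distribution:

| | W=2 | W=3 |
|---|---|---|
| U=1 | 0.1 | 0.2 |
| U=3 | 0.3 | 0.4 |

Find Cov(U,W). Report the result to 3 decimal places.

E[U] = 2.4,  E[W] = 2.6
E[UW] = 6.2
Cov(U,W) = E[UW] − E[U]E[W] = 6.2 − (2.4)(2.6) = -0.04

-0.040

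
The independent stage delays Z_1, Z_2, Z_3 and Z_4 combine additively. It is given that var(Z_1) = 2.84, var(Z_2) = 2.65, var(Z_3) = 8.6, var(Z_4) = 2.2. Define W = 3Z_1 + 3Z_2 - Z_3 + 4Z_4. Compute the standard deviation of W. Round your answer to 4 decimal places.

By independence, var(W) = (3)²var(Z_1) + (3)²var(Z_2) + (-1)²var(Z_3) + (4)²var(Z_4)
= (3)²·2.84 + (3)²·2.65 + (-1)²·8.6 + (4)²·2.2 = 93.21
sd(W) = √93.21 ≈ 9.6545

9.6545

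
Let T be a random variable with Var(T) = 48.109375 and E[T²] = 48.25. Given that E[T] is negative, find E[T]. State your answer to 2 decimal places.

(E[T])² = E[T²] − Var(T) = 48.25 − 48.109375 = 0.140625
E[T] = −√0.140625 = -0.375

-0.38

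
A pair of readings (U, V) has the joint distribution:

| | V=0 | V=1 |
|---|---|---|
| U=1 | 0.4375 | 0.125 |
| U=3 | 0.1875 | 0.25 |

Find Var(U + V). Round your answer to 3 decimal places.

1.563

E[U] = 1.875,  E[V] = 0.375,  E[UV] = 0.875
Var(U) = 4.5 − (1.875)² = 0.984375;  Var(V) = 0.375 − (0.375)² = 0.234375
Cov(U,V) = 0.875 − (1.875)(0.375) = 0.171875
Var(U + V) = (1)²·0.984375 + (1)²·0.234375 + 2·(1)·(1)·0.171875 = 1.5625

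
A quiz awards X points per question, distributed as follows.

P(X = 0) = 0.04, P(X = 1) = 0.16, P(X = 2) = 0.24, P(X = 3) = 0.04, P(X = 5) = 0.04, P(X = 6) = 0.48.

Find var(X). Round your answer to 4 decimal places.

E[X] = (0)(0.04) + (1)(0.16) + (2)(0.24) + (3)(0.04) + (5)(0.04) + (6)(0.48) = 3.84
E[X²] = (0)²(0.04) + (1)²(0.16) + (2)²(0.24) + (3)²(0.04) + (5)²(0.04) + (6)²(0.48) = 19.76
var(X) = E[X²] − (E[X])² = 19.76 − (3.84)² = 5.0144

5.0144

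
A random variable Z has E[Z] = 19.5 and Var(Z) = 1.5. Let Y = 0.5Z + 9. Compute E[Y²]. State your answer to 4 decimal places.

E[0.5Z + 9] = 0.5·19.5 + 9 = 18.75
Var(0.5Z + 9) = (0.5)²·1.5 = 0.375
E[Y²] = Var(Y) + (E[Y])² = 0.375 + (18.75)² = 351.9375

351.9375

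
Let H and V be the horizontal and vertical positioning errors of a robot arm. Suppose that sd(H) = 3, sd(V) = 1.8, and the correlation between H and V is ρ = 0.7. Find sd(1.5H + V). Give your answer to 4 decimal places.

var(H) = (3)² = 9;  var(V) = (1.8)² = 3.24
Cov(H,V) = ρ·sd(H)·sd(V) = 0.7·3·1.8 = 3.78
var(1.5H + V) = (1.5)²·var(H) + (1)²·var(V) + 2·(1.5)·(1)·Cov(H,V)
= 2.25·9 + 1·3.24 + 3·3.78 = 34.83
sd(1.5H + V) = √34.83 ≈ 5.9017

5.9017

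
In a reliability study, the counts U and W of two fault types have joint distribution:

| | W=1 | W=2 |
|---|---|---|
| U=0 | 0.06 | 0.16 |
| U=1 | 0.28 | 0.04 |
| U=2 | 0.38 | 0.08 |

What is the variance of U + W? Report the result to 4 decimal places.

0.5296

E[U] = 1.24,  E[W] = 1.28,  E[UW] = 1.44
Var(U) = 2.16 − (1.24)² = 0.6224;  Var(W) = 1.84 − (1.28)² = 0.2016
cov(U,W) = 1.44 − (1.24)(1.28) = -0.1472
Var(U + W) = (1)²·0.6224 + (1)²·0.2016 + 2·(1)·(1)·-0.1472 = 0.5296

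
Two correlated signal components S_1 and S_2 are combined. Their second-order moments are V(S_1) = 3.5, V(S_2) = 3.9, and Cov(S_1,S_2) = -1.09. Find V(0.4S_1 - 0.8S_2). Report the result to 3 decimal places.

V(0.4S_1 - 0.8S_2) = (0.4)²·V(S_1) + (-0.8)²·V(S_2) + 2·(0.4)·(-0.8)·Cov(S_1,S_2)
= 0.16·3.5 + 0.64·3.9 + -0.64·-1.09 = 3.7536

3.754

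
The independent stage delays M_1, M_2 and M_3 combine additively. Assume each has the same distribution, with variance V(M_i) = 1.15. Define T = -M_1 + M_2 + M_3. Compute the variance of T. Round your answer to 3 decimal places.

By independence, V(T) = (-1)²V(M_1) + (1)²V(M_2) + (1)²V(M_3)
= (-1)²·1.15 + (1)²·1.15 + (1)²·1.15 = 3.45

3.450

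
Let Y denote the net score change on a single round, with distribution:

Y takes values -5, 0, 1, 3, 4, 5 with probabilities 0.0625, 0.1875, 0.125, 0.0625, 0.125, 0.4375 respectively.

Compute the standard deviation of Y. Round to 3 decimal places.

E[Y] = (-5)(0.0625) + (0)(0.1875) + (1)(0.125) + (3)(0.0625) + (4)(0.125) + (5)(0.4375) = 2.6875
E[Y²] = (-5)²(0.0625) + (0)²(0.1875) + (1)²(0.125) + (3)²(0.0625) + (4)²(0.125) + (5)²(0.4375) = 15.1875
Var(Y) = E[Y²] − (E[Y])² = 15.1875 − (2.6875)² = 7.96484375
σ(Y) = √7.96484375 ≈ 2.822

2.822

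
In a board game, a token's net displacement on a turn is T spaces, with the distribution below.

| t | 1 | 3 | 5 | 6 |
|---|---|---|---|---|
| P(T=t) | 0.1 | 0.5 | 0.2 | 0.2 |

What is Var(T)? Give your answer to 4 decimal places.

E[T] = (1)(0.1) + (3)(0.5) + (5)(0.2) + (6)(0.2) = 3.8
E[T²] = (1)²(0.1) + (3)²(0.5) + (5)²(0.2) + (6)²(0.2) = 16.8
Var(T) = E[T²] − (E[T])² = 16.8 − (3.8)² = 2.36

2.3600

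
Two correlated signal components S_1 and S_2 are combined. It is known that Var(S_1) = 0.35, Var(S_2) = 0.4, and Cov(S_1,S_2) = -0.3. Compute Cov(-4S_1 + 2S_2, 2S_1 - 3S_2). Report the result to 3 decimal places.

-10.000

Cov(-4S_1 + 2S_2, 2S_1 - 3S_2) = (-4)(2)Var(S_1) + (2)(-3)Var(S_2) + [(-4)(-3) + (2)(2)]Cov(S_1,S_2)
= -8·0.35 + -6·0.4 + 16·-0.3 = -10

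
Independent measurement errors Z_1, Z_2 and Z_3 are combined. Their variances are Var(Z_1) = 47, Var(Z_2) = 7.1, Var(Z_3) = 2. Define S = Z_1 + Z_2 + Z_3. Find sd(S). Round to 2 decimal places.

By independence, Var(S) = (1)²Var(Z_1) + (1)²Var(Z_2) + (1)²Var(Z_3)
= (1)²·47 + (1)²·7.1 + (1)²·2 = 56.1
sd(S) = √56.1 ≈ 7.49

7.49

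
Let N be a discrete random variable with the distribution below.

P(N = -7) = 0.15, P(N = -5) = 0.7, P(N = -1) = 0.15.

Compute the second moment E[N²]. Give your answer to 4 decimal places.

25.0000

E[N²] = (-7)²(0.15) + (-5)²(0.7) + (-1)²(0.15) = 25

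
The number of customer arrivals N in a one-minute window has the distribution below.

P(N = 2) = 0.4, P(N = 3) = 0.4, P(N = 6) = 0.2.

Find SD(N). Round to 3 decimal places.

1.470

E[N] = (2)(0.4) + (3)(0.4) + (6)(0.2) = 3.2
E[N²] = (2)²(0.4) + (3)²(0.4) + (6)²(0.2) = 12.4
Var(N) = E[N²] − (E[N])² = 12.4 − (3.2)² = 2.16
SD(N) = √2.16 ≈ 1.470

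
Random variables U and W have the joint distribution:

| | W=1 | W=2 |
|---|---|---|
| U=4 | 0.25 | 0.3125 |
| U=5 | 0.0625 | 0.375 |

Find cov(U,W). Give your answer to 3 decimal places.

0.074

E[U] = 4.4375,  E[W] = 1.6875
E[UW] = 7.5625
cov(U,W) = E[UW] − E[U]E[W] = 7.5625 − (4.4375)(1.6875) = 0.07421875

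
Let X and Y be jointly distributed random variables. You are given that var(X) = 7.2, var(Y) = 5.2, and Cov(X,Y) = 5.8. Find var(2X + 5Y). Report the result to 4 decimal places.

274.8000

var(2X + 5Y) = (2)²·var(X) + (5)²·var(Y) + 2·(2)·(5)·Cov(X,Y)
= 4·7.2 + 25·5.2 + 20·5.8 = 274.8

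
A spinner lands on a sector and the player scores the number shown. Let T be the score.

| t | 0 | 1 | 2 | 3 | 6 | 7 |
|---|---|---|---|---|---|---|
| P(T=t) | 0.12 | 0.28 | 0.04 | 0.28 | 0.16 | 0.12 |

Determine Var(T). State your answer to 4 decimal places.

5.6000

E[T] = (0)(0.12) + (1)(0.28) + (2)(0.04) + (3)(0.28) + (6)(0.16) + (7)(0.12) = 3
E[T²] = (0)²(0.12) + (1)²(0.28) + (2)²(0.04) + (3)²(0.28) + (6)²(0.16) + (7)²(0.12) = 14.6
Var(T) = E[T²] − (E[T])² = 14.6 − (3)² = 5.6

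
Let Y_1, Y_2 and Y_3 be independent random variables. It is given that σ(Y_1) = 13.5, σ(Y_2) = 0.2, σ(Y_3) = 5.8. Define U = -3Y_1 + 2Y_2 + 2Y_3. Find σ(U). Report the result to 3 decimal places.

42.130

Var(Y_1) = 182.25, Var(Y_2) = 0.04, Var(Y_3) = 33.64
By independence, Var(U) = (-3)²Var(Y_1) + (2)²Var(Y_2) + (2)²Var(Y_3)
= (-3)²·182.25 + (2)²·0.04 + (2)²·33.64 = 1774.97
σ(U) = √1774.97 ≈ 42.130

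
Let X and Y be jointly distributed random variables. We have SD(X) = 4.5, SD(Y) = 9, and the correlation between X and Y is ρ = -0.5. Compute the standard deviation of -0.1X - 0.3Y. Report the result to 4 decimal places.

Var(X) = (4.5)² = 20.25;  Var(Y) = (9)² = 81
cov(X,Y) = ρ·SD(X)·SD(Y) = -0.5·4.5·9 = -20.25
Var(-0.1X - 0.3Y) = (-0.1)²·Var(X) + (-0.3)²·Var(Y) + 2·(-0.1)·(-0.3)·cov(X,Y)
= 0.01·20.25 + 0.09·81 + 0.06·-20.25 = 6.2775
SD(-0.1X - 0.3Y) = √6.2775 ≈ 2.5055

2.5055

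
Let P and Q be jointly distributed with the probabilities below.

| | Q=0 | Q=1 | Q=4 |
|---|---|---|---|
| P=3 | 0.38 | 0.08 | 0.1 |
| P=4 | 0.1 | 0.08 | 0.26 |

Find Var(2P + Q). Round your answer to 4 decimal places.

6.0096

E[P] = 3.44,  E[Q] = 1.6,  E[PQ] = 5.92
Var(P) = 12.08 − (3.44)² = 0.2464;  Var(Q) = 5.92 − (1.6)² = 3.36
Cov(P,Q) = 5.92 − (3.44)(1.6) = 0.416
Var(2P + Q) = (2)²·0.2464 + (1)²·3.36 + 2·(2)·(1)·0.416 = 6.0096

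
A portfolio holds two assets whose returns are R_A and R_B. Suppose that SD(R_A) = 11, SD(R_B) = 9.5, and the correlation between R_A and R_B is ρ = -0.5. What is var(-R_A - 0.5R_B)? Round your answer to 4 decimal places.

91.3125

var(R_A) = (11)² = 121;  var(R_B) = (9.5)² = 90.25
cov(R_A,R_B) = ρ·SD(R_A)·SD(R_B) = -0.5·11·9.5 = -52.25
var(-R_A - 0.5R_B) = (-1)²·var(R_A) + (-0.5)²·var(R_B) + 2·(-1)·(-0.5)·cov(R_A,R_B)
= 1·121 + 0.25·90.25 + 1·-52.25 = 91.3125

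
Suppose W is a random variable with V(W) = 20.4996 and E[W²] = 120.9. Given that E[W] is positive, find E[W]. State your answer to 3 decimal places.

10.020

(E[W])² = E[W²] − V(W) = 120.9 − 20.4996 = 100.4004
E[W] = √100.4004 = 10.02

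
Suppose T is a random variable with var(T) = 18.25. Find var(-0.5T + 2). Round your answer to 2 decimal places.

4.56

var(-0.5T + 2) = (-0.5)²·var(T) = 0.25·18.25 = 4.5625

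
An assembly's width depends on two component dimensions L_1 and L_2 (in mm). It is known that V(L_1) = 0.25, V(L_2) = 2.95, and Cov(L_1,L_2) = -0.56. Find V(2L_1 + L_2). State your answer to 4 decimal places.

1.7100

V(2L_1 + L_2) = (2)²·V(L_1) + (1)²·V(L_2) + 2·(2)·(1)·Cov(L_1,L_2)
= 4·0.25 + 1·2.95 + 4·-0.56 = 1.71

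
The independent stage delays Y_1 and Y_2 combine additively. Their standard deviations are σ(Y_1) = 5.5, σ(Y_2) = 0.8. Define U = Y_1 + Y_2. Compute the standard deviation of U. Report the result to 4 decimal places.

Var(Y_1) = 30.25, Var(Y_2) = 0.64
By independence, Var(U) = (1)²Var(Y_1) + (1)²Var(Y_2)
= (1)²·30.25 + (1)²·0.64 = 30.89
σ(U) = √30.89 ≈ 5.5579

5.5579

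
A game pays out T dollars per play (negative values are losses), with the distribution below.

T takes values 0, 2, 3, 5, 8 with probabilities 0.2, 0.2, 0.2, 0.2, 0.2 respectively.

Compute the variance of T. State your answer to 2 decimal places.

7.44

E[T] = (0)(0.2) + (2)(0.2) + (3)(0.2) + (5)(0.2) + (8)(0.2) = 3.6
E[T²] = (0)²(0.2) + (2)²(0.2) + (3)²(0.2) + (5)²(0.2) + (8)²(0.2) = 20.4
var(T) = E[T²] − (E[T])² = 20.4 − (3.6)² = 7.44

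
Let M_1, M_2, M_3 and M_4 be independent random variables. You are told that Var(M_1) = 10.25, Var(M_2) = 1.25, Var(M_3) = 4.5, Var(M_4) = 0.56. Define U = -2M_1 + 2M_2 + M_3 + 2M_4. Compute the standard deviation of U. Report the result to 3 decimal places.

7.262

By independence, Var(U) = (-2)²Var(M_1) + (2)²Var(M_2) + (1)²Var(M_3) + (2)²Var(M_4)
= (-2)²·10.25 + (2)²·1.25 + (1)²·4.5 + (2)²·0.56 = 52.74
sd(U) = √52.74 ≈ 7.262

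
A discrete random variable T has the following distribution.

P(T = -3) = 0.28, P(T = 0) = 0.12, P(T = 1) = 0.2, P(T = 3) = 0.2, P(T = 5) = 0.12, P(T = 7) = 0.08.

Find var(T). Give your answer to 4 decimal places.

10.1856

E[T] = (-3)(0.28) + (0)(0.12) + (1)(0.2) + (3)(0.2) + (5)(0.12) + (7)(0.08) = 1.12
E[T²] = (-3)²(0.28) + (0)²(0.12) + (1)²(0.2) + (3)²(0.2) + (5)²(0.12) + (7)²(0.08) = 11.44
var(T) = E[T²] − (E[T])² = 11.44 − (1.12)² = 10.1856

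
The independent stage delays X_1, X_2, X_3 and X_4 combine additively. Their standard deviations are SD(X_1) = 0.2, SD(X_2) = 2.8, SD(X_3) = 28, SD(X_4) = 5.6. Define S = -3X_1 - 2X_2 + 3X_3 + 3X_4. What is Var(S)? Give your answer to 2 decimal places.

Var(X_1) = 0.04, Var(X_2) = 7.84, Var(X_3) = 784, Var(X_4) = 31.36
By independence, Var(S) = (-3)²Var(X_1) + (-2)²Var(X_2) + (3)²Var(X_3) + (3)²Var(X_4)
= (-3)²·0.04 + (-2)²·7.84 + (3)²·784 + (3)²·31.36 = 7369.96

7369.96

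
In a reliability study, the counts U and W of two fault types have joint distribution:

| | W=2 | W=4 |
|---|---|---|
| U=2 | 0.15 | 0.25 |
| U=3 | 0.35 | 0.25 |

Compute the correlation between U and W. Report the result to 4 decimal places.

E[U] = 2.6,  E[W] = 3
E[UW] = 7.7
Cov(U,W) = E[UW] − E[U]E[W] = 7.7 − (2.6)(3) = -0.1
Var(U) = 0.24,  Var(W) = 1
ρ = -0.1 / √(0.24·1) ≈ -0.2041

-0.2041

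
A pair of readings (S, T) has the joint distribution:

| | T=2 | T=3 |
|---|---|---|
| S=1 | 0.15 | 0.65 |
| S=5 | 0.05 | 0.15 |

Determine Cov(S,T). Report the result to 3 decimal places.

E[S] = 1.8,  E[T] = 2.8
E[ST] = 5
Cov(S,T) = E[ST] − E[S]E[T] = 5 − (1.8)(2.8) = -0.04

-0.040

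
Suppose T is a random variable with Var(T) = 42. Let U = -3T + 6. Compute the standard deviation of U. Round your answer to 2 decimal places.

19.44

Var(-3T + 6) = (-3)²·42 = 378
SD(U) = √378 ≈ 19.44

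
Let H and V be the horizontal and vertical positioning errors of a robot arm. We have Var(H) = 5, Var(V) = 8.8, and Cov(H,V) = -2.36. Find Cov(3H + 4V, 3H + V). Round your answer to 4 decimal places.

44.8000

Cov(3H + 4V, 3H + V) = (3)(3)Var(H) + (4)(1)Var(V) + [(3)(1) + (4)(3)]Cov(H,V)
= 9·5 + 4·8.8 + 15·-2.36 = 44.8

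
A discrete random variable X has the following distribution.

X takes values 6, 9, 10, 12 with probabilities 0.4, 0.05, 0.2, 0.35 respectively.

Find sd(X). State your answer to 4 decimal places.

E[X] = (6)(0.4) + (9)(0.05) + (10)(0.2) + (12)(0.35) = 9.05
E[X²] = (6)²(0.4) + (9)²(0.05) + (10)²(0.2) + (12)²(0.35) = 88.85
Var(X) = E[X²] − (E[X])² = 88.85 − (9.05)² = 6.9475
sd(X) = √6.9475 ≈ 2.6358

2.6358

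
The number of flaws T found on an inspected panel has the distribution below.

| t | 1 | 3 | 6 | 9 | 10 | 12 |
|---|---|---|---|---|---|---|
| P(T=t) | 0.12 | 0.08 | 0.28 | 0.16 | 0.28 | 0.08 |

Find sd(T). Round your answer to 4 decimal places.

E[T] = (1)(0.12) + (3)(0.08) + (6)(0.28) + (9)(0.16) + (10)(0.28) + (12)(0.08) = 7.24
E[T²] = (1)²(0.12) + (3)²(0.08) + (6)²(0.28) + (9)²(0.16) + (10)²(0.28) + (12)²(0.08) = 63.4
Var(T) = E[T²] − (E[T])² = 63.4 − (7.24)² = 10.9824
sd(T) = √10.9824 ≈ 3.3140

3.3140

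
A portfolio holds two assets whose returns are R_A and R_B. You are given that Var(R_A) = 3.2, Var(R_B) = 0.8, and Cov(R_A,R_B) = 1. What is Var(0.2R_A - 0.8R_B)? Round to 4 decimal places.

0.3200

Var(0.2R_A - 0.8R_B) = (0.2)²·Var(R_A) + (-0.8)²·Var(R_B) + 2·(0.2)·(-0.8)·Cov(R_A,R_B)
= 0.04·3.2 + 0.64·0.8 + -0.32·1 = 0.32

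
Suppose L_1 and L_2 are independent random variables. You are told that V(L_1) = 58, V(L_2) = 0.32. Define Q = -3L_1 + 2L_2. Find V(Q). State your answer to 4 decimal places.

By independence, V(Q) = (-3)²V(L_1) + (2)²V(L_2)
= (-3)²·58 + (2)²·0.32 = 523.28

523.2800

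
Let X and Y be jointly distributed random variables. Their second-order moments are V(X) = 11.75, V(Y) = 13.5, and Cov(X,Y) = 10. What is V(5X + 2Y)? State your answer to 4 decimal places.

547.7500

V(5X + 2Y) = (5)²·V(X) + (2)²·V(Y) + 2·(5)·(2)·Cov(X,Y)
= 25·11.75 + 4·13.5 + 20·10 = 547.75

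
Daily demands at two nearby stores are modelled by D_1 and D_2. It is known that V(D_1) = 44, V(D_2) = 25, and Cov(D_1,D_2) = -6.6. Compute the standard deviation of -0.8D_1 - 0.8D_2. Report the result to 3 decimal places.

5.976

V(-0.8D_1 - 0.8D_2) = (-0.8)²·V(D_1) + (-0.8)²·V(D_2) + 2·(-0.8)·(-0.8)·Cov(D_1,D_2)
= 0.64·44 + 0.64·25 + 1.28·-6.6 = 35.712
sd(-0.8D_1 - 0.8D_2) = √35.712 ≈ 5.976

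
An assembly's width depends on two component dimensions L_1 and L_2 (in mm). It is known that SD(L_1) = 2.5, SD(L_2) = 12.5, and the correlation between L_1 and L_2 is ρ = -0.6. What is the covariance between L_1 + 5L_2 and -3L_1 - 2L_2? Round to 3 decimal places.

-1262.500

V(L_1) = (2.5)² = 6.25;  V(L_2) = (12.5)² = 156.25
Cov(L_1,L_2) = ρ·SD(L_1)·SD(L_2) = -0.6·2.5·12.5 = -18.75
Cov(L_1 + 5L_2, -3L_1 - 2L_2) = (1)(-3)V(L_1) + (5)(-2)V(L_2) + [(1)(-2) + (5)(-3)]Cov(L_1,L_2)
= -3·6.25 + -10·156.25 + -17·-18.75 = -1262.5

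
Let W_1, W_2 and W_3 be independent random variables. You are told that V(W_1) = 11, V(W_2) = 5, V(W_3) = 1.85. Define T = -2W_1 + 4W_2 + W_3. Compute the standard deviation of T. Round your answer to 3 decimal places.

11.218

By independence, V(T) = (-2)²V(W_1) + (4)²V(W_2) + (1)²V(W_3)
= (-2)²·11 + (4)²·5 + (1)²·1.85 = 125.85
SD(T) = √125.85 ≈ 11.218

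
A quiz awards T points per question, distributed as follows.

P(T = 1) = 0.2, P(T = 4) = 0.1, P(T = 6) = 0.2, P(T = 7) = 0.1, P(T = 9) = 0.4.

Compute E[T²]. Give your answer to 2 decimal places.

46.30

E[T²] = (1)²(0.2) + (4)²(0.1) + (6)²(0.2) + (7)²(0.1) + (9)²(0.4) = 46.3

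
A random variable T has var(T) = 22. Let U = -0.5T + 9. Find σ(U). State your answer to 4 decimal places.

2.3452

var(-0.5T + 9) = (-0.5)²·22 = 5.5
σ(U) = √5.5 ≈ 2.3452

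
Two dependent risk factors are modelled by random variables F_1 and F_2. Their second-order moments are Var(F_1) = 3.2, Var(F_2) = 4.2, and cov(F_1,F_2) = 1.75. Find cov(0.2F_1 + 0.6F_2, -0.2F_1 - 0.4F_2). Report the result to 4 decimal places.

-1.4860

cov(0.2F_1 + 0.6F_2, -0.2F_1 - 0.4F_2) = (0.2)(-0.2)Var(F_1) + (0.6)(-0.4)Var(F_2) + [(0.2)(-0.4) + (0.6)(-0.2)]cov(F_1,F_2)
= -0.04·3.2 + -0.24·4.2 + -0.2·1.75 = -1.486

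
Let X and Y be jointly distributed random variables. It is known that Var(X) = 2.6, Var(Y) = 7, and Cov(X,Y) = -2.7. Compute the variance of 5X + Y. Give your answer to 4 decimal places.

Var(5X + Y) = (5)²·Var(X) + (1)²·Var(Y) + 2·(5)·(1)·Cov(X,Y)
= 25·2.6 + 1·7 + 10·-2.7 = 45

45.0000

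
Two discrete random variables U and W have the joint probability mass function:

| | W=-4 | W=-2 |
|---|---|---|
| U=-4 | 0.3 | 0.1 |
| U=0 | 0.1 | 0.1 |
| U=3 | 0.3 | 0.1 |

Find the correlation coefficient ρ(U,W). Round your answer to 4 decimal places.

0.0139

E[U] = -0.4,  E[W] = -3.4
E[UW] = 1.4
Cov(U,W) = E[UW] − E[U]E[W] = 1.4 − (-0.4)(-3.4) = 0.04
V(U) = 9.84,  V(W) = 0.84
ρ = 0.04 / √(9.84·0.84) ≈ 0.0139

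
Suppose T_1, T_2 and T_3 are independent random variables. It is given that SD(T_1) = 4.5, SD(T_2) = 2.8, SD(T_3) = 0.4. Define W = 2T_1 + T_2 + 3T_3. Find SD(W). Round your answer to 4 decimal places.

var(T_1) = 20.25, var(T_2) = 7.84, var(T_3) = 0.16
By independence, var(W) = (2)²var(T_1) + (1)²var(T_2) + (3)²var(T_3)
= (2)²·20.25 + (1)²·7.84 + (3)²·0.16 = 90.28
SD(W) = √90.28 ≈ 9.5016

9.5016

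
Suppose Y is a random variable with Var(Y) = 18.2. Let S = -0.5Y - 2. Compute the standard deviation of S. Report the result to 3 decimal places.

2.133

Var(-0.5Y - 2) = (-0.5)²·18.2 = 4.55
SD(S) = √4.55 ≈ 2.133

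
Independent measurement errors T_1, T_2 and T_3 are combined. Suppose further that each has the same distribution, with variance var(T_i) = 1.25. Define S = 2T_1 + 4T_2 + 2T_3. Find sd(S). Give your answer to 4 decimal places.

5.4772

By independence, var(S) = (2)²var(T_1) + (4)²var(T_2) + (2)²var(T_3)
= (2)²·1.25 + (4)²·1.25 + (2)²·1.25 = 30
sd(S) = √30 ≈ 5.4772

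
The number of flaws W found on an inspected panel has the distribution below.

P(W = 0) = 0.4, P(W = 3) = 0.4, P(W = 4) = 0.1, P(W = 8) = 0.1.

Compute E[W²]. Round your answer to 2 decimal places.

11.60

E[W²] = (0)²(0.4) + (3)²(0.4) + (4)²(0.1) + (8)²(0.1) = 11.6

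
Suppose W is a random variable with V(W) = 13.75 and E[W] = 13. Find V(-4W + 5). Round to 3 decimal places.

220.000

V(-4W + 5) = (-4)²·V(W) = 16·13.75 = 220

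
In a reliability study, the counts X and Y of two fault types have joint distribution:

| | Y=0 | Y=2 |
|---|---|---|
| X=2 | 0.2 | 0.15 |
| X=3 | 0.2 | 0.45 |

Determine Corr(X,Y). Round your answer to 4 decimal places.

E[X] = 2.65,  E[Y] = 1.2
E[XY] = 3.3
Cov(X,Y) = E[XY] − E[X]E[Y] = 3.3 − (2.65)(1.2) = 0.12
Var(X) = 0.2275,  Var(Y) = 0.96
ρ = 0.12 / √(0.2275·0.96) ≈ 0.2568

0.2568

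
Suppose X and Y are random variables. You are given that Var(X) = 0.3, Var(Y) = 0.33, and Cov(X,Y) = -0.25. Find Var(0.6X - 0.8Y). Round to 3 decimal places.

0.559

Var(0.6X - 0.8Y) = (0.6)²·Var(X) + (-0.8)²·Var(Y) + 2·(0.6)·(-0.8)·Cov(X,Y)
= 0.36·0.3 + 0.64·0.33 + -0.96·-0.25 = 0.5592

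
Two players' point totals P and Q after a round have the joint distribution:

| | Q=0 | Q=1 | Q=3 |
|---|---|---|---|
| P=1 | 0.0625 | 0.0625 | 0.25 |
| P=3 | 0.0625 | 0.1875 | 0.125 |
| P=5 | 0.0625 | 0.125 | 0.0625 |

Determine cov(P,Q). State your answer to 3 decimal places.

E[P] = 2.75,  E[Q] = 1.6875
E[PQ] = 4.0625
cov(P,Q) = E[PQ] − E[P]E[Q] = 4.0625 − (2.75)(1.6875) = -0.578125

-0.578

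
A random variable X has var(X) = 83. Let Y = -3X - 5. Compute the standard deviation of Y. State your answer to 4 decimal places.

27.3313

var(-3X - 5) = (-3)²·83 = 747
sd(Y) = √747 ≈ 27.3313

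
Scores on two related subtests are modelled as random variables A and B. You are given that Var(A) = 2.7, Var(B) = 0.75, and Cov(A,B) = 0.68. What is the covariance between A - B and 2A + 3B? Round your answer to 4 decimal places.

Cov(A - B, 2A + 3B) = (1)(2)Var(A) + (-1)(3)Var(B) + [(1)(3) + (-1)(2)]Cov(A,B)
= 2·2.7 + -3·0.75 + 1·0.68 = 3.83

3.8300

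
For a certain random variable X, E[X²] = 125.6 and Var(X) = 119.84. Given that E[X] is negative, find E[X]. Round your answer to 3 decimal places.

(E[X])² = E[X²] − Var(X) = 125.6 − 119.84 = 5.76
E[X] = −√5.76 = -2.4

-2.400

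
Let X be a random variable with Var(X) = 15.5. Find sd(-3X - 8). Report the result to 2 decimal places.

Var(-3X - 8) = (-3)²·15.5 = 139.5
sd(-3X - 8) = √139.5 ≈ 11.81

11.81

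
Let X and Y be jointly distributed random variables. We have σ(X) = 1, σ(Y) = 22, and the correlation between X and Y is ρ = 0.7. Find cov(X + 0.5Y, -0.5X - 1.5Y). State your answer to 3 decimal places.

-390.450

V(X) = (1)² = 1;  V(Y) = (22)² = 484
cov(X,Y) = ρ·σ(X)·σ(Y) = 0.7·1·22 = 15.4
cov(X + 0.5Y, -0.5X - 1.5Y) = (1)(-0.5)V(X) + (0.5)(-1.5)V(Y) + [(1)(-1.5) + (0.5)(-0.5)]cov(X,Y)
= -0.5·1 + -0.75·484 + -1.75·15.4 = -390.45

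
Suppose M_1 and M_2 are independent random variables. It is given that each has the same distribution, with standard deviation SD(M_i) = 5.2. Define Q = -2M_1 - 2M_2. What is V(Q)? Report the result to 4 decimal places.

V(M_i) = (5.2)² = 27.04
By independence, V(Q) = (-2)²V(M_1) + (-2)²V(M_2)
= (-2)²·27.04 + (-2)²·27.04 = 216.32

216.3200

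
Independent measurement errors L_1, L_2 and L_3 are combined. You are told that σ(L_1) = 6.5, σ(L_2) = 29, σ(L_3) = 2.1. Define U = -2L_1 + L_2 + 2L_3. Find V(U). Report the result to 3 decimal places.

1027.640

V(L_1) = 42.25, V(L_2) = 841, V(L_3) = 4.41
By independence, V(U) = (-2)²V(L_1) + (1)²V(L_2) + (2)²V(L_3)
= (-2)²·42.25 + (1)²·841 + (2)²·4.41 = 1027.64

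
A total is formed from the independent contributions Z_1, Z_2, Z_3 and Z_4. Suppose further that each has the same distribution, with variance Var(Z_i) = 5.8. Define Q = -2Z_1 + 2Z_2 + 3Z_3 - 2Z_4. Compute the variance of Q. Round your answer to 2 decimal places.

By independence, Var(Q) = (-2)²Var(Z_1) + (2)²Var(Z_2) + (3)²Var(Z_3) + (-2)²Var(Z_4)
= (-2)²·5.8 + (2)²·5.8 + (3)²·5.8 + (-2)²·5.8 = 121.8

121.80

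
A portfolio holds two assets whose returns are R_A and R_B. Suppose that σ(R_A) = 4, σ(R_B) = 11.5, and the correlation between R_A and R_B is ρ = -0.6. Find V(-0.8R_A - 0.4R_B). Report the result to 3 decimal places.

13.736

V(R_A) = (4)² = 16;  V(R_B) = (11.5)² = 132.25
Cov(R_A,R_B) = ρ·σ(R_A)·σ(R_B) = -0.6·4·11.5 = -27.6
V(-0.8R_A - 0.4R_B) = (-0.8)²·V(R_A) + (-0.4)²·V(R_B) + 2·(-0.8)·(-0.4)·Cov(R_A,R_B)
= 0.64·16 + 0.16·132.25 + 0.64·-27.6 = 13.736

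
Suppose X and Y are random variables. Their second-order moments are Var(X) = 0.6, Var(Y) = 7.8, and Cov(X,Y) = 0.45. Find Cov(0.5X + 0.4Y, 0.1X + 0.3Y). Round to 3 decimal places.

Cov(0.5X + 0.4Y, 0.1X + 0.3Y) = (0.5)(0.1)Var(X) + (0.4)(0.3)Var(Y) + [(0.5)(0.3) + (0.4)(0.1)]Cov(X,Y)
= 0.05·0.6 + 0.12·7.8 + 0.19·0.45 = 1.0515

1.052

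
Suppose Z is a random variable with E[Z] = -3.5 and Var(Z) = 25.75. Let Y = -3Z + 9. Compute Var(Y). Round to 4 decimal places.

231.7500

Var(-3Z + 9) = (-3)²·Var(Z) = 9·25.75 = 231.75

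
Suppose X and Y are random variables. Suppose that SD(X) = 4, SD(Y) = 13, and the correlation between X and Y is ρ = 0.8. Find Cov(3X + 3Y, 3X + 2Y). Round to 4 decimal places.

Var(X) = (4)² = 16;  Var(Y) = (13)² = 169
Cov(X,Y) = ρ·SD(X)·SD(Y) = 0.8·4·13 = 41.6
Cov(3X + 3Y, 3X + 2Y) = (3)(3)Var(X) + (3)(2)Var(Y) + [(3)(2) + (3)(3)]Cov(X,Y)
= 9·16 + 6·169 + 15·41.6 = 1782

1782.0000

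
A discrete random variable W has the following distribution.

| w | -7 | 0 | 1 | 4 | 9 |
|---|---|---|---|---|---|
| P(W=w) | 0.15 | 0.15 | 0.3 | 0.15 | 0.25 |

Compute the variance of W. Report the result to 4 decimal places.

25.8900

E[W] = (-7)(0.15) + (0)(0.15) + (1)(0.3) + (4)(0.15) + (9)(0.25) = 2.1
E[W²] = (-7)²(0.15) + (0)²(0.15) + (1)²(0.3) + (4)²(0.15) + (9)²(0.25) = 30.3
Var(W) = E[W²] − (E[W])² = 30.3 − (2.1)² = 25.89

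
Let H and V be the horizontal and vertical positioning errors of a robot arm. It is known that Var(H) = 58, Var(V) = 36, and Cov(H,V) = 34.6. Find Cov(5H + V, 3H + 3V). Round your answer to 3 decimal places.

Cov(5H + V, 3H + 3V) = (5)(3)Var(H) + (1)(3)Var(V) + [(5)(3) + (1)(3)]Cov(H,V)
= 15·58 + 3·36 + 18·34.6 = 1600.8

1600.800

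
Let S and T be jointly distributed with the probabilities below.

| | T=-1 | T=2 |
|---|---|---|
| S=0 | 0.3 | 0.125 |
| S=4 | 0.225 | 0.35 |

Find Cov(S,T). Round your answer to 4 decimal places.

E[S] = 2.3,  E[T] = 0.425
E[ST] = 1.9
Cov(S,T) = E[ST] − E[S]E[T] = 1.9 − (2.3)(0.425) = 0.9225

0.9225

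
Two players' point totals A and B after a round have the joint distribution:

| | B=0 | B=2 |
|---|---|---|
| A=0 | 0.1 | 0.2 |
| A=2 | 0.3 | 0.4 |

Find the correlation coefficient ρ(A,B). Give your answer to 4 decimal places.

E[A] = 1.4,  E[B] = 1.2
E[AB] = 1.6
Cov(A,B) = E[AB] − E[A]E[B] = 1.6 − (1.4)(1.2) = -0.08
var(A) = 0.84,  var(B) = 0.96
ρ = -0.08 / √(0.84·0.96) ≈ -0.0891

-0.0891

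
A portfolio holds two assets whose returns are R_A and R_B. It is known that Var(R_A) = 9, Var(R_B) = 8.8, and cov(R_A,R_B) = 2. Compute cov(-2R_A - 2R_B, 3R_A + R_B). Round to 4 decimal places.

-87.6000

cov(-2R_A - 2R_B, 3R_A + R_B) = (-2)(3)Var(R_A) + (-2)(1)Var(R_B) + [(-2)(1) + (-2)(3)]cov(R_A,R_B)
= -6·9 + -2·8.8 + -8·2 = -87.6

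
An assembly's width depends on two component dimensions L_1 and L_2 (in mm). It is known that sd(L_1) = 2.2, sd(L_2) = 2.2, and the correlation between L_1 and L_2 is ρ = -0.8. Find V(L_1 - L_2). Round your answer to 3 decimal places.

V(L_1) = (2.2)² = 4.84;  V(L_2) = (2.2)² = 4.84
Cov(L_1,L_2) = ρ·sd(L_1)·sd(L_2) = -0.8·2.2·2.2 = -3.872
V(L_1 - L_2) = (1)²·V(L_1) + (-1)²·V(L_2) + 2·(1)·(-1)·Cov(L_1,L_2)
= 1·4.84 + 1·4.84 + -2·-3.872 = 17.424

17.424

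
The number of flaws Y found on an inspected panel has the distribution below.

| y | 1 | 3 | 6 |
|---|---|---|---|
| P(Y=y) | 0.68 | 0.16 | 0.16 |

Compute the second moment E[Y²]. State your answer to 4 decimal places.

E[Y²] = (1)²(0.68) + (3)²(0.16) + (6)²(0.16) = 7.88

7.8800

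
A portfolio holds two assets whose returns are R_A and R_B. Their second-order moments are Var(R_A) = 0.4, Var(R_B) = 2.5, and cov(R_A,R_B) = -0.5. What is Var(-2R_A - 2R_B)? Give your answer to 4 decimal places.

Var(-2R_A - 2R_B) = (-2)²·Var(R_A) + (-2)²·Var(R_B) + 2·(-2)·(-2)·cov(R_A,R_B)
= 4·0.4 + 4·2.5 + 8·-0.5 = 7.6

7.6000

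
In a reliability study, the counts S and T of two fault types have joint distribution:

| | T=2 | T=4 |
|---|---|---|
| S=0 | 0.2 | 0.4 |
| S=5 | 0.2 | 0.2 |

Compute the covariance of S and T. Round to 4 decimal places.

-0.4000

E[S] = 2,  E[T] = 3.2
E[ST] = 6
cov(S,T) = E[ST] − E[S]E[T] = 6 − (2)(3.2) = -0.4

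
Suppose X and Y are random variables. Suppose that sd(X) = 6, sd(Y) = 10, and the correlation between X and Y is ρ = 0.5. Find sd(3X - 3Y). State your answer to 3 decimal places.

26.153

V(X) = (6)² = 36;  V(Y) = (10)² = 100
Cov(X,Y) = ρ·sd(X)·sd(Y) = 0.5·6·10 = 30
V(3X - 3Y) = (3)²·V(X) + (-3)²·V(Y) + 2·(3)·(-3)·Cov(X,Y)
= 9·36 + 9·100 + -18·30 = 684
sd(3X - 3Y) = √684 ≈ 26.153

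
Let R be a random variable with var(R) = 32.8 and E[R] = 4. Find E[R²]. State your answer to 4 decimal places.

48.8000

E[R²] = var(R) + (E[R])² = 32.8 + (4)² = 48.8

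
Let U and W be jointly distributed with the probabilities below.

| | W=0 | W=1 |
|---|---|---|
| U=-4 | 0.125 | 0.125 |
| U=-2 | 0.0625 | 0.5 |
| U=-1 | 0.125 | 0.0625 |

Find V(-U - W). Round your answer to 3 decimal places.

1.359

E[U] = -2.3125,  E[W] = 0.6875,  E[UW] = -1.5625
V(U) = 6.4375 − (-2.3125)² = 1.08984375;  V(W) = 0.6875 − (0.6875)² = 0.21484375
Cov(U,W) = -1.5625 − (-2.3125)(0.6875) = 0.02734375
V(-U - W) = (-1)²·1.08984375 + (-1)²·0.21484375 + 2·(-1)·(-1)·0.02734375 = 1.359375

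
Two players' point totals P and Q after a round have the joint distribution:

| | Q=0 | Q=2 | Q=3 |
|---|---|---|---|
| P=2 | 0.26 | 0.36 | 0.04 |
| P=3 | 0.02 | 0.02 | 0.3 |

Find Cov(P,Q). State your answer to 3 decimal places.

E[P] = 2.34,  E[Q] = 1.78
E[PQ] = 4.5
Cov(P,Q) = E[PQ] − E[P]E[Q] = 4.5 − (2.34)(1.78) = 0.3348

0.335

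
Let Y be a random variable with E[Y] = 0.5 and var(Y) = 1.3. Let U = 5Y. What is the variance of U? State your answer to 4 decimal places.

var(5Y) = (5)²·var(Y) = 25·1.3 = 32.5

32.5000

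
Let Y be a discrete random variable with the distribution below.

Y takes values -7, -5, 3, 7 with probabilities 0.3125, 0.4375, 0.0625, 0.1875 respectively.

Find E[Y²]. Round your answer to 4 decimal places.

36.0000

E[Y²] = (-7)²(0.3125) + (-5)²(0.4375) + (3)²(0.0625) + (7)²(0.1875) = 36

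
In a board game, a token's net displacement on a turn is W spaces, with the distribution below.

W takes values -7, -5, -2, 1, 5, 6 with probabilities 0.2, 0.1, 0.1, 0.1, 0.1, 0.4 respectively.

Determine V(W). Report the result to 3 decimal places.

28.890

E[W] = (-7)(0.2) + (-5)(0.1) + (-2)(0.1) + (1)(0.1) + (5)(0.1) + (6)(0.4) = 0.9
E[W²] = (-7)²(0.2) + (-5)²(0.1) + (-2)²(0.1) + (1)²(0.1) + (5)²(0.1) + (6)²(0.4) = 29.7
V(W) = E[W²] − (E[W])² = 29.7 − (0.9)² = 28.89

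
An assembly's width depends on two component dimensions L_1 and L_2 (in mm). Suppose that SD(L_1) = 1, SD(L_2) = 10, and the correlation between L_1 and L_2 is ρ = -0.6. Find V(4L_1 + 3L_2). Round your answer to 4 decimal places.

772.0000

V(L_1) = (1)² = 1;  V(L_2) = (10)² = 100
Cov(L_1,L_2) = ρ·SD(L_1)·SD(L_2) = -0.6·1·10 = -6
V(4L_1 + 3L_2) = (4)²·V(L_1) + (3)²·V(L_2) + 2·(4)·(3)·Cov(L_1,L_2)
= 16·1 + 9·100 + 24·-6 = 772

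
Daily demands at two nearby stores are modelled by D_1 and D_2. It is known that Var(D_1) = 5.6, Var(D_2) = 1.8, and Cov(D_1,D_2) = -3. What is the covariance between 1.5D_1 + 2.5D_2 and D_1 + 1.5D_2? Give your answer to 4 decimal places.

0.9000

Cov(1.5D_1 + 2.5D_2, D_1 + 1.5D_2) = (1.5)(1)Var(D_1) + (2.5)(1.5)Var(D_2) + [(1.5)(1.5) + (2.5)(1)]Cov(D_1,D_2)
= 1.5·5.6 + 3.75·1.8 + 4.75·-3 = 0.9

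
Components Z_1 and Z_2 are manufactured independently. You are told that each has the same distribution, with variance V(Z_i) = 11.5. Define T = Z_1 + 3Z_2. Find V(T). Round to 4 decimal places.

By independence, V(T) = (1)²V(Z_1) + (3)²V(Z_2)
= (1)²·11.5 + (3)²·11.5 = 115

115.0000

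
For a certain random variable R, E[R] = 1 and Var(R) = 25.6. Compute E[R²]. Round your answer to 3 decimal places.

26.600

E[R²] = Var(R) + (E[R])² = 25.6 + (1)² = 26.6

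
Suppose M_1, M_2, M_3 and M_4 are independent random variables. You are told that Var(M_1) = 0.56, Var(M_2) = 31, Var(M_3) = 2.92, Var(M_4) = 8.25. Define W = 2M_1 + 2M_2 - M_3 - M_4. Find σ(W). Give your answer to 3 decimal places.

By independence, Var(W) = (2)²Var(M_1) + (2)²Var(M_2) + (-1)²Var(M_3) + (-1)²Var(M_4)
= (2)²·0.56 + (2)²·31 + (-1)²·2.92 + (-1)²·8.25 = 137.41
σ(W) = √137.41 ≈ 11.722

11.722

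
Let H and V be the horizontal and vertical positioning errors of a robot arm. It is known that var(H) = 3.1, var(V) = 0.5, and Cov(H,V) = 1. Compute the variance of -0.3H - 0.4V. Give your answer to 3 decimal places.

var(-0.3H - 0.4V) = (-0.3)²·var(H) + (-0.4)²·var(V) + 2·(-0.3)·(-0.4)·Cov(H,V)
= 0.09·3.1 + 0.16·0.5 + 0.24·1 = 0.599

0.599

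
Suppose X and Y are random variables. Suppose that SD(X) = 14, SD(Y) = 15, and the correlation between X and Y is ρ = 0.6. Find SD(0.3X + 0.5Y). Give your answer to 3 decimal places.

10.568

Var(X) = (14)² = 196;  Var(Y) = (15)² = 225
cov(X,Y) = ρ·SD(X)·SD(Y) = 0.6·14·15 = 126
Var(0.3X + 0.5Y) = (0.3)²·Var(X) + (0.5)²·Var(Y) + 2·(0.3)·(0.5)·cov(X,Y)
= 0.09·196 + 0.25·225 + 0.3·126 = 111.69
SD(0.3X + 0.5Y) = √111.69 ≈ 10.568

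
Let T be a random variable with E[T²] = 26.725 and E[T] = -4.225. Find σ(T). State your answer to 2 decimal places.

2.98

var(T) = 26.725 − (-4.225)² = 8.874375
σ(T) = √8.874375 ≈ 2.98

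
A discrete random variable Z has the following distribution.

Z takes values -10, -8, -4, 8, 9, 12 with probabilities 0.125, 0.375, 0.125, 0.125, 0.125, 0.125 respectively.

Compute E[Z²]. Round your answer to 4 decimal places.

74.6250

E[Z²] = (-10)²(0.125) + (-8)²(0.375) + (-4)²(0.125) + (8)²(0.125) + (9)²(0.125) + (12)²(0.125) = 74.625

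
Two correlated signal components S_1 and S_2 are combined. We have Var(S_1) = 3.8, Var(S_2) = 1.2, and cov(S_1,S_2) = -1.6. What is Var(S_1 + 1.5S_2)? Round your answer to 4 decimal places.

1.7000

Var(S_1 + 1.5S_2) = (1)²·Var(S_1) + (1.5)²·Var(S_2) + 2·(1)·(1.5)·cov(S_1,S_2)
= 1·3.8 + 2.25·1.2 + 3·-1.6 = 1.7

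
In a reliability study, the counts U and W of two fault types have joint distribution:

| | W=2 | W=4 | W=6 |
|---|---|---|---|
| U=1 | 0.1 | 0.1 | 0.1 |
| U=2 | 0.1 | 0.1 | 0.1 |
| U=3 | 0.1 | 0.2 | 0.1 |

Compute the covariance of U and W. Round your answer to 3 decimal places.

E[U] = 2.1,  E[W] = 4
E[UW] = 8.4
Cov(U,W) = E[UW] − E[U]E[W] = 8.4 − (2.1)(4) = 0

0.000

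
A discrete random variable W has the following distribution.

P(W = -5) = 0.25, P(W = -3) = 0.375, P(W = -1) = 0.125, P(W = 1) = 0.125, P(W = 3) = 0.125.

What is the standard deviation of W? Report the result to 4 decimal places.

E[W] = (-5)(0.25) + (-3)(0.375) + (-1)(0.125) + (1)(0.125) + (3)(0.125) = -2
E[W²] = (-5)²(0.25) + (-3)²(0.375) + (-1)²(0.125) + (1)²(0.125) + (3)²(0.125) = 11
Var(W) = E[W²] − (E[W])² = 11 − (-2)² = 7
SD(W) = √7 ≈ 2.6458

2.6458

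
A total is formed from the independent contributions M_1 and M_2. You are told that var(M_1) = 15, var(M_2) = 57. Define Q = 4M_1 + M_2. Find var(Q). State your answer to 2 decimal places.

By independence, var(Q) = (4)²var(M_1) + (1)²var(M_2)
= (4)²·15 + (1)²·57 = 297

297.00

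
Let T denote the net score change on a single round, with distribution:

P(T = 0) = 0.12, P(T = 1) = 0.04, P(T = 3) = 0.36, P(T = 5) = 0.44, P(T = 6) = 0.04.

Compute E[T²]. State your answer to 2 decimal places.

E[T²] = (0)²(0.12) + (1)²(0.04) + (3)²(0.36) + (5)²(0.44) + (6)²(0.04) = 15.72

15.72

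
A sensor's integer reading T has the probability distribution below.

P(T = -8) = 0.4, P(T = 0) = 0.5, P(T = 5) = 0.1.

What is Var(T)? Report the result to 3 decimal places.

20.810

E[T] = (-8)(0.4) + (0)(0.5) + (5)(0.1) = -2.7
E[T²] = (-8)²(0.4) + (0)²(0.5) + (5)²(0.1) = 28.1
Var(T) = E[T²] − (E[T])² = 28.1 − (-2.7)² = 20.81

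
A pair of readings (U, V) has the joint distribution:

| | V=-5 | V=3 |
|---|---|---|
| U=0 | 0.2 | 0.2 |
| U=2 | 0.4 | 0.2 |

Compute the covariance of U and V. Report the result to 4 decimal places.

E[U] = 1.2,  E[V] = -1.8
E[UV] = -2.8
Cov(U,V) = E[UV] − E[U]E[V] = -2.8 − (1.2)(-1.8) = -0.64

-0.6400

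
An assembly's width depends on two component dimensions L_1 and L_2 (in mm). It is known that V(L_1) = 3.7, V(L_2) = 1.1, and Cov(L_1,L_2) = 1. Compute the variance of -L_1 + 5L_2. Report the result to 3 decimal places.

V(-L_1 + 5L_2) = (-1)²·V(L_1) + (5)²·V(L_2) + 2·(-1)·(5)·Cov(L_1,L_2)
= 1·3.7 + 25·1.1 + -10·1 = 21.2

21.200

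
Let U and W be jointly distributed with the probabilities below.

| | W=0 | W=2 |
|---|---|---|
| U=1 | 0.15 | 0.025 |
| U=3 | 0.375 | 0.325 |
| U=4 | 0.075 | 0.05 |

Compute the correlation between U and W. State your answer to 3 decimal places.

0.209

E[U] = 2.775,  E[W] = 0.8
E[UW] = 2.4
cov(U,W) = E[UW] − E[U]E[W] = 2.4 − (2.775)(0.8) = 0.18
var(U) = 0.774375,  var(W) = 0.96
ρ = 0.18 / √(0.774375·0.96) ≈ 0.209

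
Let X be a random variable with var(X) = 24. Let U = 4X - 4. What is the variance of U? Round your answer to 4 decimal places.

384.0000

var(4X - 4) = (4)²·var(X) = 16·24 = 384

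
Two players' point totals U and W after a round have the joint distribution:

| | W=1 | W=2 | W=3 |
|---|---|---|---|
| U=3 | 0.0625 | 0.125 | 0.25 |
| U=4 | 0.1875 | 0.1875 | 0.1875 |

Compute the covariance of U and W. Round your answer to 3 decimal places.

-0.105

E[U] = 3.5625,  E[W] = 2.1875
E[UW] = 7.6875
cov(U,W) = E[UW] − E[U]E[W] = 7.6875 − (3.5625)(2.1875) = -0.10546875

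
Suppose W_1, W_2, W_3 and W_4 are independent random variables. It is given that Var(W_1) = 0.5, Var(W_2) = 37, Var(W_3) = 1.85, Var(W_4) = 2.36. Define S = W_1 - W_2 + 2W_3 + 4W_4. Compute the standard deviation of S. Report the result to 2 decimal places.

9.09

By independence, Var(S) = (1)²Var(W_1) + (-1)²Var(W_2) + (2)²Var(W_3) + (4)²Var(W_4)
= (1)²·0.5 + (-1)²·37 + (2)²·1.85 + (4)²·2.36 = 82.66
SD(S) = √82.66 ≈ 9.09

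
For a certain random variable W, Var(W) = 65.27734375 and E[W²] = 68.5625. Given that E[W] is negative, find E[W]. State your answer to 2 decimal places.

(E[W])² = E[W²] − Var(W) = 68.5625 − 65.27734375 = 3.28515625
E[W] = −√3.28515625 = -1.8125

-1.81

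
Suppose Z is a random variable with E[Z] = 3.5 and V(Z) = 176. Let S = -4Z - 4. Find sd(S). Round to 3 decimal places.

53.066

V(-4Z - 4) = (-4)²·176 = 2816
sd(S) = √2816 ≈ 53.066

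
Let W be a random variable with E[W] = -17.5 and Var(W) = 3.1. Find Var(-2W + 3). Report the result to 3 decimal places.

Var(-2W + 3) = (-2)²·Var(W) = 4·3.1 = 12.4

12.400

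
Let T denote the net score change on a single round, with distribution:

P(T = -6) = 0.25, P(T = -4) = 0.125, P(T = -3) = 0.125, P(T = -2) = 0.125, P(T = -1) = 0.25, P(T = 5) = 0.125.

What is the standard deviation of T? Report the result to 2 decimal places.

3.31

E[T] = (-6)(0.25) + (-4)(0.125) + (-3)(0.125) + (-2)(0.125) + (-1)(0.25) + (5)(0.125) = -2.25
E[T²] = (-6)²(0.25) + (-4)²(0.125) + (-3)²(0.125) + (-2)²(0.125) + (-1)²(0.25) + (5)²(0.125) = 16
V(T) = E[T²] − (E[T])² = 16 − (-2.25)² = 10.9375
SD(T) = √10.9375 ≈ 3.31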